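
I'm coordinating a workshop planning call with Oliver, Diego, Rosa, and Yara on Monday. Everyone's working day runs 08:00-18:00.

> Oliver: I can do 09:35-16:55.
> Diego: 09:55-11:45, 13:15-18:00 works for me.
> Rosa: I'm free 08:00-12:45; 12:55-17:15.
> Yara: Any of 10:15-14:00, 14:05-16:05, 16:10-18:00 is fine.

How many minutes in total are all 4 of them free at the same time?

300

Oliver ∩ Diego: 09:55-11:45, 13:15-16:55.
Oliver ∩ Diego ∩ Rosa: 09:55-11:45, 13:15-16:55.
Oliver ∩ Diego ∩ Rosa ∩ Yara: 10:15-11:45, 13:15-14:00, 14:05-16:05, 16:10-16:55.
Summing the common windows: 90 + 45 + 120 + 45 = 300 minutes.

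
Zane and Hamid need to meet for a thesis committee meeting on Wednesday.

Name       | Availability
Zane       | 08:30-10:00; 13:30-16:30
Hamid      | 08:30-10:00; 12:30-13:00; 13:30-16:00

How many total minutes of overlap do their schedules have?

240

Zane ∩ Hamid: 08:30-10:00, 13:30-16:00.
So the common availability across everyone is 08:30-10:00, 13:30-16:00.
Summing the common windows: 90 + 150 = 240 minutes.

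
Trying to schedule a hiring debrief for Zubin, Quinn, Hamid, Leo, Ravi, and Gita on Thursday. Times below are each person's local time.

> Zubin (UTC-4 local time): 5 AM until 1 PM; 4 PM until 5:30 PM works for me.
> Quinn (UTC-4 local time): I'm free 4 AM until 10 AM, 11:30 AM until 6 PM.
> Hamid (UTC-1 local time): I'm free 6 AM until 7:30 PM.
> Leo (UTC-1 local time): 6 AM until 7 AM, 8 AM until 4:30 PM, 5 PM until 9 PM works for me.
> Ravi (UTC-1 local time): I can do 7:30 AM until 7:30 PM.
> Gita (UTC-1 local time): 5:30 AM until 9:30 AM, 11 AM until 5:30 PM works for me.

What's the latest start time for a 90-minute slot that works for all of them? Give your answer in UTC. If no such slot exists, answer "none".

Zubin in UTC: 09:00-17:00, 20:00-21:30 (add 4h to convert from UTC-4).
Quinn in UTC: 08:00-14:00, 15:30-22:00 (add 4h to convert from UTC-4).
Hamid in UTC: 07:00-20:30 (add 1h to convert from UTC-1).
Leo in UTC: 07:00-08:00, 09:00-17:30, 18:00-22:00 (add 1h to convert from UTC-1).
Ravi in UTC: 08:30-20:30 (add 1h to convert from UTC-1).
Gita in UTC: 06:30-10:30, 12:00-18:30 (add 1h to convert from UTC-1).
Zubin ∩ Quinn: 09:00-14:00, 15:30-17:00, 20:00-21:30.
Zubin ∩ Quinn ∩ Hamid: 09:00-14:00, 15:30-17:00, 20:00-20:30.
Zubin ∩ Quinn ∩ Hamid ∩ Leo: 09:00-14:00, 15:30-17:00, 20:00-20:30.
Zubin ∩ Quinn ∩ Hamid ∩ Leo ∩ Ravi: 09:00-14:00, 15:30-17:00, 20:00-20:30.
Zubin ∩ Quinn ∩ Hamid ∩ Leo ∩ Ravi ∩ Gita: 09:00-10:30, 12:00-14:00, 15:30-17:00.
The last common window of at least 90 minutes is 15:30-17:00; a 90-minute meeting can start as late as 15:30 and still end by 17:00.

15:30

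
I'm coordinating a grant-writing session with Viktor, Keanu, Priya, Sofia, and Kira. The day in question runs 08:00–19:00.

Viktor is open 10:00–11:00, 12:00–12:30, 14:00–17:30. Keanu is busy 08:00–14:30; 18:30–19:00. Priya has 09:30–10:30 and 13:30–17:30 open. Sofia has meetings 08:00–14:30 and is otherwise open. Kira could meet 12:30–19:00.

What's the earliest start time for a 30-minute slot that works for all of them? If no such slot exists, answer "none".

Viktor free: 10:00-11:00, 12:00-12:30, 14:00-17:30.
Keanu free: 14:30-18:30 (invert busy blocks within the working day).
Priya free: 09:30-10:30, 13:30-17:30.
Sofia free: 14:30-19:00 (invert busy blocks within the working day).
Kira free: 12:30-19:00.
Viktor ∩ Keanu: 14:30-17:30.
Viktor ∩ Keanu ∩ Priya: 14:30-17:30.
Viktor ∩ Keanu ∩ Priya ∩ Sofia: 14:30-17:30.
Viktor ∩ Keanu ∩ Priya ∩ Sofia ∩ Kira: 14:30-17:30.
The first common window of at least 30 minutes is 14:30-17:30, so the earliest start is 14:30.

14:30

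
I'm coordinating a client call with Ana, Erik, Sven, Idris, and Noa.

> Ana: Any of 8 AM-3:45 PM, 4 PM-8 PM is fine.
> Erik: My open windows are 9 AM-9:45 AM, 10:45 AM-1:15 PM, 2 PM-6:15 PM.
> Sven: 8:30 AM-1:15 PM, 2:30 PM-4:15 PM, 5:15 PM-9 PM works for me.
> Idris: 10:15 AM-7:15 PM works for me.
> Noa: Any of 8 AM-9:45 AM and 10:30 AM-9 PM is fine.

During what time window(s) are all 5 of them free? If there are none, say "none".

Ana ∩ Erik: 09:00-09:45, 10:45-13:15, 14:00-15:45, 16:00-18:15.
Ana ∩ Erik ∩ Sven: 09:00-09:45, 10:45-13:15, 14:30-15:45, 16:00-16:15, 17:15-18:15.
Ana ∩ Erik ∩ Sven ∩ Idris: 10:45-13:15, 14:30-15:45, 16:00-16:15, 17:15-18:15.
Ana ∩ Erik ∩ Sven ∩ Idris ∩ Noa: 10:45-13:15, 14:30-15:45, 16:00-16:15, 17:15-18:15.

10:45-13:15, 14:30-15:45, 16:00-16:15, 17:15-18:15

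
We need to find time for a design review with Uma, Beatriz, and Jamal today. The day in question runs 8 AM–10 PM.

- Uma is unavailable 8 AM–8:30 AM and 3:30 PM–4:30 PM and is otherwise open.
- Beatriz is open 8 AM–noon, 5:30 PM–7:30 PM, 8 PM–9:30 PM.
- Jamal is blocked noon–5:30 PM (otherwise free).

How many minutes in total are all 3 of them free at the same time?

420

Uma free: 08:30-15:30, 16:30-22:00 (invert busy blocks within the working day).
Beatriz free: 08:00-12:00, 17:30-19:30, 20:00-21:30.
Jamal free: 08:00-12:00, 17:30-22:00 (invert busy blocks within the working day).
Uma ∩ Beatriz: 08:30-12:00, 17:30-19:30, 20:00-21:30.
Uma ∩ Beatriz ∩ Jamal: 08:30-12:00, 17:30-19:30, 20:00-21:30.
So the common availability across everyone is 08:30-12:00, 17:30-19:30, 20:00-21:30.
Summing the common windows: 210 + 120 + 90 = 420 minutes.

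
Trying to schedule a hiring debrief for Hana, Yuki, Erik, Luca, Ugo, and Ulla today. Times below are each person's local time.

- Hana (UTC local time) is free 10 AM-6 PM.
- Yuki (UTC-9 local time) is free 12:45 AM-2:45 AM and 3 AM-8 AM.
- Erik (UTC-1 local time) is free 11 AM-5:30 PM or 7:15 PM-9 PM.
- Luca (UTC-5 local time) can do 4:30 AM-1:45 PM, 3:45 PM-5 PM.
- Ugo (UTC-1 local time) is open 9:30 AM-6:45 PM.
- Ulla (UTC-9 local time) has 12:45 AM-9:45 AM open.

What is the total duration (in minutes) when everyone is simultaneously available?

300

Hana in UTC: 10:00-18:00.
Yuki in UTC: 09:45-11:45, 12:00-17:00 (add 9h to convert from UTC-9).
Erik in UTC: 12:00-18:30, 20:15-22:00 (add 1h to convert from UTC-1).
Luca in UTC: 09:30-18:45, 20:45-22:00 (add 5h to convert from UTC-5).
Ugo in UTC: 10:30-19:45 (add 1h to convert from UTC-1).
Ulla in UTC: 09:45-18:45 (add 9h to convert from UTC-9).
Hana ∩ Yuki: 10:00-11:45, 12:00-17:00.
Hana ∩ Yuki ∩ Erik: 12:00-17:00.
Hana ∩ Yuki ∩ Erik ∩ Luca: 12:00-17:00.
Hana ∩ Yuki ∩ Erik ∩ Luca ∩ Ugo: 12:00-17:00.
Hana ∩ Yuki ∩ Erik ∩ Luca ∩ Ugo ∩ Ulla: 12:00-17:00.
That's a single block of 300 minutes.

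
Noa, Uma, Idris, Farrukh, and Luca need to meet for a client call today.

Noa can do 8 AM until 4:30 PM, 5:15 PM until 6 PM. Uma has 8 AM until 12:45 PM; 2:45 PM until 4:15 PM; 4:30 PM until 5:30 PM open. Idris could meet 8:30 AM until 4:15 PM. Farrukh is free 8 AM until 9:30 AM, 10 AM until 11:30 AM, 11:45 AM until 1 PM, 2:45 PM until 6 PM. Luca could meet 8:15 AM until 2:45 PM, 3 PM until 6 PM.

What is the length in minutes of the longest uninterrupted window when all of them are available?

90

Noa ∩ Uma: 08:00-12:45, 14:45-16:15, 17:15-17:30.
Noa ∩ Uma ∩ Idris: 08:30-12:45, 14:45-16:15.
Noa ∩ Uma ∩ Idris ∩ Farrukh: 08:30-09:30, 10:00-11:30, 11:45-12:45, 14:45-16:15.
Noa ∩ Uma ∩ Idris ∩ Farrukh ∩ Luca: 08:30-09:30, 10:00-11:30, 11:45-12:45, 15:00-16:15.
So the common availability across everyone is 08:30-09:30, 10:00-11:30, 11:45-12:45, 15:00-16:15.
The longest is 10:00-11:30 at 90 minutes.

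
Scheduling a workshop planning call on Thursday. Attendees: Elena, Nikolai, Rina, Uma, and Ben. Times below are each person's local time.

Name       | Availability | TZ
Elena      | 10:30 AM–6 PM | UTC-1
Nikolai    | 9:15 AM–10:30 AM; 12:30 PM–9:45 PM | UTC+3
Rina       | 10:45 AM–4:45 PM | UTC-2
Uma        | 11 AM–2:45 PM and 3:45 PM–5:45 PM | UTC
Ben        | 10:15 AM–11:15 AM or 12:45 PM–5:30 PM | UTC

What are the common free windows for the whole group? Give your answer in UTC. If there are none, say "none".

12:45-14:45, 15:45-17:30

Elena in UTC: 11:30-19:00 (add 1h to convert from UTC-1).
Nikolai in UTC: 06:15-07:30, 09:30-18:45 (subtract 3h to convert from UTC+3).
Rina in UTC: 12:45-18:45 (add 2h to convert from UTC-2).
Uma in UTC: 11:00-14:45, 15:45-17:45.
Ben in UTC: 10:15-11:15, 12:45-17:30.
Elena ∩ Nikolai: 11:30-18:45.
Elena ∩ Nikolai ∩ Rina: 12:45-18:45.
Elena ∩ Nikolai ∩ Rina ∩ Uma: 12:45-14:45, 15:45-17:45.
Elena ∩ Nikolai ∩ Rina ∩ Uma ∩ Ben: 12:45-14:45, 15:45-17:30.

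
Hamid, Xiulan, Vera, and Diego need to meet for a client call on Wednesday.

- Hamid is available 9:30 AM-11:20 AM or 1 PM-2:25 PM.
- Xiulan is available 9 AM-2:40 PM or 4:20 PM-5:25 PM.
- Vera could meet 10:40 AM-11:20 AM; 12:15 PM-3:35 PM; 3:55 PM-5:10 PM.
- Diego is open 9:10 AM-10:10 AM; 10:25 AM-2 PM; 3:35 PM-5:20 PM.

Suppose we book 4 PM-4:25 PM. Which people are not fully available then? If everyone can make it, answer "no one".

Hamid, Xiulan

Hamid: not fully free for 16:00-16:25. Xiulan: not fully free for 16:00-16:25. Vera: free for 16:00-16:25. Diego: free for 16:00-16:25.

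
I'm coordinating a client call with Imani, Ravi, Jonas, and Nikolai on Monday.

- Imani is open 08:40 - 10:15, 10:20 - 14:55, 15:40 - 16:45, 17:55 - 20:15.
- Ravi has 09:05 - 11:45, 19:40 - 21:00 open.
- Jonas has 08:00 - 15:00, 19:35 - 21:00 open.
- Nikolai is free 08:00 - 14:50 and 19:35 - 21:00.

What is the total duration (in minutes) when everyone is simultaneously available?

Imani ∩ Ravi: 09:05-10:15, 10:20-11:45, 19:40-20:15.
Imani ∩ Ravi ∩ Jonas: 09:05-10:15, 10:20-11:45, 19:40-20:15.
Imani ∩ Ravi ∩ Jonas ∩ Nikolai: 09:05-10:15, 10:20-11:45, 19:40-20:15.
So the common availability across everyone is 09:05-10:15, 10:20-11:45, 19:40-20:15.
Summing the common windows: 70 + 85 + 35 = 190 minutes.

190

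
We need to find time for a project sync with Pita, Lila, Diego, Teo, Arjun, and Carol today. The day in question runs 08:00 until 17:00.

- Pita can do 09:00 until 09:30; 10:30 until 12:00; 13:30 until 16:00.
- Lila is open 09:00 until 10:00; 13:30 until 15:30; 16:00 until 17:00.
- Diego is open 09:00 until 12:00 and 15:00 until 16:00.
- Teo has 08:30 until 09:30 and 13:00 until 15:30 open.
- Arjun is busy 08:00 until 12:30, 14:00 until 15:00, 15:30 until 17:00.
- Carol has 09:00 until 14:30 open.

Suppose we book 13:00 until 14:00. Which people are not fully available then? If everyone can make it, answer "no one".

Diego, Lila, Pita

Pita free: 09:00-09:30, 10:30-12:00, 13:30-16:00.
Lila free: 09:00-10:00, 13:30-15:30, 16:00-17:00.
Diego free: 09:00-12:00, 15:00-16:00.
Teo free: 08:30-09:30, 13:00-15:30.
Arjun free: 12:30-14:00, 15:00-15:30 (invert busy blocks within the working day).
Carol free: 09:00-14:30.
Pita: not fully free for 13:00-14:00. Lila: not fully free for 13:00-14:00. Diego: not fully free for 13:00-14:00. Teo: free for 13:00-14:00. Arjun: free for 13:00-14:00. Carol: free for 13:00-14:00.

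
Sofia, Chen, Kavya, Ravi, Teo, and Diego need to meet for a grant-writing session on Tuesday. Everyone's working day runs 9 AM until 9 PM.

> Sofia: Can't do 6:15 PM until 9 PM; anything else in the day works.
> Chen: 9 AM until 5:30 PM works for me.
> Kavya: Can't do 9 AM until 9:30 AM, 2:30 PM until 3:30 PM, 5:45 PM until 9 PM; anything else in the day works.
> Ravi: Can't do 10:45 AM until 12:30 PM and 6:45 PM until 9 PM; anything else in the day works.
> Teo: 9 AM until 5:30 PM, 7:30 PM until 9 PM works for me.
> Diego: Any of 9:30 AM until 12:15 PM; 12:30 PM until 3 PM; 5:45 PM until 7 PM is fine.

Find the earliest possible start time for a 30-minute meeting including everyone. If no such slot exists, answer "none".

09:30

Sofia free: 09:00-18:15 (invert busy blocks within the working day).
Chen free: 09:00-17:30.
Kavya free: 09:30-14:30, 15:30-17:45 (invert busy blocks within the working day).
Ravi free: 09:00-10:45, 12:30-18:45 (invert busy blocks within the working day).
Teo free: 09:00-17:30, 19:30-21:00.
Diego free: 09:30-12:15, 12:30-15:00, 17:45-19:00.
Sofia ∩ Chen: 09:00-17:30.
Sofia ∩ Chen ∩ Kavya: 09:30-14:30, 15:30-17:30.
Sofia ∩ Chen ∩ Kavya ∩ Ravi: 09:30-10:45, 12:30-14:30, 15:30-17:30.
Sofia ∩ Chen ∩ Kavya ∩ Ravi ∩ Teo: 09:30-10:45, 12:30-14:30, 15:30-17:30.
Sofia ∩ Chen ∩ Kavya ∩ Ravi ∩ Teo ∩ Diego: 09:30-10:45, 12:30-14:30.
The first common window of at least 30 minutes is 09:30-10:45, so the earliest start is 09:30.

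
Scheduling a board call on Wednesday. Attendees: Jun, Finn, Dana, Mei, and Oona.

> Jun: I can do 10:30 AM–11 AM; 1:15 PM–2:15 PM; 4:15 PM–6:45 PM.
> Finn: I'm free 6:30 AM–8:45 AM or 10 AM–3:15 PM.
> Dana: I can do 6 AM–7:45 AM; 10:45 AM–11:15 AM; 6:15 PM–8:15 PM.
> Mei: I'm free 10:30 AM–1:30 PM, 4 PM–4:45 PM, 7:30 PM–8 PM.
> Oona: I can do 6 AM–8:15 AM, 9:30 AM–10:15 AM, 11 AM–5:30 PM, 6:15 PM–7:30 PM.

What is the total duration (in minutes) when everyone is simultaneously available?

Jun ∩ Finn: 10:30-11:00, 13:15-14:15.
Jun ∩ Finn ∩ Dana: 10:45-11:00.
Jun ∩ Finn ∩ Dana ∩ Mei: 10:45-11:00.
Jun ∩ Finn ∩ Dana ∩ Mei ∩ Oona: ∅.
There is no time when everyone is free.
There is no common window, so the total is 0 minutes.

0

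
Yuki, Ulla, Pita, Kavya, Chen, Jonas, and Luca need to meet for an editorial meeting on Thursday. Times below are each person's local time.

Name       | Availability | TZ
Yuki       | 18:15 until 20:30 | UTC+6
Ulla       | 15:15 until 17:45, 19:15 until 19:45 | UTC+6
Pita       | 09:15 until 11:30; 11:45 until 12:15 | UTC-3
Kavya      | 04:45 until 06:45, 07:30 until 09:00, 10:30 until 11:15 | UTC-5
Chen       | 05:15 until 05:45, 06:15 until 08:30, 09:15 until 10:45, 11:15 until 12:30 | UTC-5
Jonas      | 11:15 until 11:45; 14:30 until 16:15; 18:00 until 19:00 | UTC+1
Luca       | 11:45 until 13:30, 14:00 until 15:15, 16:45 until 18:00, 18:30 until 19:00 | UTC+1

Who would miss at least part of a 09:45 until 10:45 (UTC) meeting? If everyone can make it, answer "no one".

Yuki in UTC: 12:15-14:30 (subtract 6h to convert from UTC+6).
Ulla in UTC: 09:15-11:45, 13:15-13:45 (subtract 6h to convert from UTC+6).
Pita in UTC: 12:15-14:30, 14:45-15:15 (add 3h to convert from UTC-3).
Kavya in UTC: 09:45-11:45, 12:30-14:00, 15:30-16:15 (add 5h to convert from UTC-5).
Chen in UTC: 10:15-10:45, 11:15-13:30, 14:15-15:45, 16:15-17:30 (add 5h to convert from UTC-5).
Jonas in UTC: 10:15-10:45, 13:30-15:15, 17:00-18:00 (subtract 1h to convert from UTC+1).
Luca in UTC: 10:45-12:30, 13:00-14:15, 15:45-17:00, 17:30-18:00 (subtract 1h to convert from UTC+1).
Yuki: not fully free for 09:45-10:45. Ulla: free for 09:45-10:45. Pita: not fully free for 09:45-10:45. Kavya: free for 09:45-10:45. Chen: not fully free for 09:45-10:45. Jonas: not fully free for 09:45-10:45. Luca: not fully free for 09:45-10:45.

Chen, Jonas, Luca, Pita, Yuki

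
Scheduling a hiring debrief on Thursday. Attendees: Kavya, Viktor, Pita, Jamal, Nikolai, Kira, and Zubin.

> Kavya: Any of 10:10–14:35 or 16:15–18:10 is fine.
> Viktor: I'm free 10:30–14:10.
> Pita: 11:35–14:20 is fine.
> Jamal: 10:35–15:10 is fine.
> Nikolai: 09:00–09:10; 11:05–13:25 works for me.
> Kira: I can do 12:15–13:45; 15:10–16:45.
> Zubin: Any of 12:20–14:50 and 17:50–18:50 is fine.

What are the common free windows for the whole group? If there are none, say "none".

Kavya ∩ Viktor: 10:30-14:10.
Kavya ∩ Viktor ∩ Pita: 11:35-14:10.
Kavya ∩ Viktor ∩ Pita ∩ Jamal: 11:35-14:10.
Kavya ∩ Viktor ∩ Pita ∩ Jamal ∩ Nikolai: 11:35-13:25.
Kavya ∩ Viktor ∩ Pita ∩ Jamal ∩ Nikolai ∩ Kira: 12:15-13:25.
Kavya ∩ Viktor ∩ Pita ∩ Jamal ∩ Nikolai ∩ Kira ∩ Zubin: 12:20-13:25.

12:20-13:25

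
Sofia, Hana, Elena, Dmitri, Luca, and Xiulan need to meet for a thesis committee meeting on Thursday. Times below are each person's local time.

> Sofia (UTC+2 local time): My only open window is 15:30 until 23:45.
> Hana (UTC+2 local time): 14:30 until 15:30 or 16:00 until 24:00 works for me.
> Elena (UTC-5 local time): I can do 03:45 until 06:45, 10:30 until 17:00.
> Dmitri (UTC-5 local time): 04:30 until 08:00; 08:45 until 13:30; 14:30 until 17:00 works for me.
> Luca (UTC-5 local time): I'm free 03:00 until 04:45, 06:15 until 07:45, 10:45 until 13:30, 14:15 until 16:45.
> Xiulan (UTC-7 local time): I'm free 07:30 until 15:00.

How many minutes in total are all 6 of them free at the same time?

300

Sofia in UTC: 13:30-21:45 (subtract 2h to convert from UTC+2).
Hana in UTC: 12:30-13:30, 14:00-22:00 (subtract 2h to convert from UTC+2).
Elena in UTC: 08:45-11:45, 15:30-22:00 (add 5h to convert from UTC-5).
Dmitri in UTC: 09:30-13:00, 13:45-18:30, 19:30-22:00 (add 5h to convert from UTC-5).
Luca in UTC: 08:00-09:45, 11:15-12:45, 15:45-18:30, 19:15-21:45 (add 5h to convert from UTC-5).
Xiulan in UTC: 14:30-22:00 (add 7h to convert from UTC-7).
Sofia ∩ Hana: 14:00-21:45.
Sofia ∩ Hana ∩ Elena: 15:30-21:45.
Sofia ∩ Hana ∩ Elena ∩ Dmitri: 15:30-18:30, 19:30-21:45.
Sofia ∩ Hana ∩ Elena ∩ Dmitri ∩ Luca: 15:45-18:30, 19:30-21:45.
Sofia ∩ Hana ∩ Elena ∩ Dmitri ∩ Luca ∩ Xiulan: 15:45-18:30, 19:30-21:45.
So the common availability across everyone is 15:45-18:30, 19:30-21:45.
Summing the common windows: 165 + 135 = 300 minutes.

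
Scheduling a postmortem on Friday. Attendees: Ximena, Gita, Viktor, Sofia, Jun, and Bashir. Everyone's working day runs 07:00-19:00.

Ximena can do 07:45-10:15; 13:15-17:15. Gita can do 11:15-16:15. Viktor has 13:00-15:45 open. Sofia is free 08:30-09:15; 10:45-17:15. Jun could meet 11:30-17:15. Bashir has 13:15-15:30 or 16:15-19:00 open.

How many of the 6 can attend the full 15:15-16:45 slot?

3

Ximena, Sofia, and Jun can make the full 15:15-16:45 slot — that's 3.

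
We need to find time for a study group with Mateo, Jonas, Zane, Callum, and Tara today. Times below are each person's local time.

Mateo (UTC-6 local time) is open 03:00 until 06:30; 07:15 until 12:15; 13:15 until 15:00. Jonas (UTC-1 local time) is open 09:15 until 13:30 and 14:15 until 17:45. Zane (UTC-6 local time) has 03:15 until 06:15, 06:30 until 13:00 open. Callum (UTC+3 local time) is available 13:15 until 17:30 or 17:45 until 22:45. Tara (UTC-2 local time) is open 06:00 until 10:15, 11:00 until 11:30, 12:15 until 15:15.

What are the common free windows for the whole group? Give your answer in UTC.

10:15-12:15, 13:15-13:30, 14:15-14:30, 15:15-17:15

Mateo in UTC: 09:00-12:30, 13:15-18:15, 19:15-21:00 (add 6h to convert from UTC-6).
Jonas in UTC: 10:15-14:30, 15:15-18:45 (add 1h to convert from UTC-1).
Zane in UTC: 09:15-12:15, 12:30-19:00 (add 6h to convert from UTC-6).
Callum in UTC: 10:15-14:30, 14:45-19:45 (subtract 3h to convert from UTC+3).
Tara in UTC: 08:00-12:15, 13:00-13:30, 14:15-17:15 (add 2h to convert from UTC-2).
Mateo ∩ Jonas: 10:15-12:30, 13:15-14:30, 15:15-18:15.
Mateo ∩ Jonas ∩ Zane: 10:15-12:15, 13:15-14:30, 15:15-18:15.
Mateo ∩ Jonas ∩ Zane ∩ Callum: 10:15-12:15, 13:15-14:30, 15:15-18:15.
Mateo ∩ Jonas ∩ Zane ∩ Callum ∩ Tara: 10:15-12:15, 13:15-13:30, 14:15-14:30, 15:15-17:15.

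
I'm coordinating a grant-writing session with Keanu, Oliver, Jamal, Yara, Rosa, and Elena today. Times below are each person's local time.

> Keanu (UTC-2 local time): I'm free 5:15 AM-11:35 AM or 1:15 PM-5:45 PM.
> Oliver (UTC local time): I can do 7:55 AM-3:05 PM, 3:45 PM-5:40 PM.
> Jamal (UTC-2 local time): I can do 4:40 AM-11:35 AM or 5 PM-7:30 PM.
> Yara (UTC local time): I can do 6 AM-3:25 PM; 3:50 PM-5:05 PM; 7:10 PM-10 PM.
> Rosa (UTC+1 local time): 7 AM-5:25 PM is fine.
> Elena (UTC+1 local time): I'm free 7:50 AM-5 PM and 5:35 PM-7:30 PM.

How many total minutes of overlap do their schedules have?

340

Keanu in UTC: 07:15-13:35, 15:15-19:45 (add 2h to convert from UTC-2).
Oliver in UTC: 07:55-15:05, 15:45-17:40.
Jamal in UTC: 06:40-13:35, 19:00-21:30 (add 2h to convert from UTC-2).
Yara in UTC: 06:00-15:25, 15:50-17:05, 19:10-22:00.
Rosa in UTC: 06:00-16:25 (subtract 1h to convert from UTC+1).
Elena in UTC: 06:50-16:00, 16:35-18:30 (subtract 1h to convert from UTC+1).
Keanu ∩ Oliver: 07:55-13:35, 15:45-17:40.
Keanu ∩ Oliver ∩ Jamal: 07:55-13:35.
Keanu ∩ Oliver ∩ Jamal ∩ Yara: 07:55-13:35.
Keanu ∩ Oliver ∩ Jamal ∩ Yara ∩ Rosa: 07:55-13:35.
Keanu ∩ Oliver ∩ Jamal ∩ Yara ∩ Rosa ∩ Elena: 07:55-13:35.
That's a single block of 340 minutes.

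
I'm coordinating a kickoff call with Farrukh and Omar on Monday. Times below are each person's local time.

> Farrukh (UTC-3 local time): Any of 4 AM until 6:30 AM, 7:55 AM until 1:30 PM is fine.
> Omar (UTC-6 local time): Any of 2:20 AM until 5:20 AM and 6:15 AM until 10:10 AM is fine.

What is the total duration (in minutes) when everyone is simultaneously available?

Farrukh in UTC: 07:00-09:30, 10:55-16:30 (add 3h to convert from UTC-3).
Omar in UTC: 08:20-11:20, 12:15-16:10 (add 6h to convert from UTC-6).
Farrukh ∩ Omar: 08:20-09:30, 10:55-11:20, 12:15-16:10.
Summing the common windows: 70 + 25 + 235 = 330 minutes.

330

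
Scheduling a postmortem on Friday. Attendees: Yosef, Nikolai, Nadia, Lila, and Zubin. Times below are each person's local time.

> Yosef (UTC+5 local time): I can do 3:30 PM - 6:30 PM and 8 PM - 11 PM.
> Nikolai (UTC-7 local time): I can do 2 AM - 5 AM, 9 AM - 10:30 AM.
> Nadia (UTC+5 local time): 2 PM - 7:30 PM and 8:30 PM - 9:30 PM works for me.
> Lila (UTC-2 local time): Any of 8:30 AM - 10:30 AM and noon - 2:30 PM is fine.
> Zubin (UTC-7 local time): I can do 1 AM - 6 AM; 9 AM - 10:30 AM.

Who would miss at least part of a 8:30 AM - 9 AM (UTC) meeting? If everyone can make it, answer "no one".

Lila, Nadia, Nikolai, Yosef

Yosef in UTC: 10:30-13:30, 15:00-18:00 (subtract 5h to convert from UTC+5).
Nikolai in UTC: 09:00-12:00, 16:00-17:30 (add 7h to convert from UTC-7).
Nadia in UTC: 09:00-14:30, 15:30-16:30 (subtract 5h to convert from UTC+5).
Lila in UTC: 10:30-12:30, 14:00-16:30 (add 2h to convert from UTC-2).
Zubin in UTC: 08:00-13:00, 16:00-17:30 (add 7h to convert from UTC-7).
Yosef: not fully free for 08:30-09:00. Nikolai: not fully free for 08:30-09:00. Nadia: not fully free for 08:30-09:00. Lila: not fully free for 08:30-09:00. Zubin: free for 08:30-09:00.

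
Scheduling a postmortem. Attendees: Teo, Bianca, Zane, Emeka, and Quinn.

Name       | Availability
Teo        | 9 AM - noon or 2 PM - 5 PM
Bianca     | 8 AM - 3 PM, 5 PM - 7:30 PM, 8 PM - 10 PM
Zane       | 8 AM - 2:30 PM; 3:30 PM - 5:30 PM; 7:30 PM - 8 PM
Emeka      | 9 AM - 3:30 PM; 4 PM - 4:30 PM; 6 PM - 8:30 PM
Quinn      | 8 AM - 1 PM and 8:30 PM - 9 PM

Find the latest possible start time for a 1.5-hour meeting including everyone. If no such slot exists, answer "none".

Teo ∩ Bianca: 09:00-12:00, 14:00-15:00.
Teo ∩ Bianca ∩ Zane: 09:00-12:00, 14:00-14:30.
Teo ∩ Bianca ∩ Zane ∩ Emeka: 09:00-12:00, 14:00-14:30.
Teo ∩ Bianca ∩ Zane ∩ Emeka ∩ Quinn: 09:00-12:00.
Those are the intersection windows.
The last common window of at least 90 minutes is 09:00-12:00; a 90-minute meeting can start as late as 10:30 and still end by 12:00.

10:30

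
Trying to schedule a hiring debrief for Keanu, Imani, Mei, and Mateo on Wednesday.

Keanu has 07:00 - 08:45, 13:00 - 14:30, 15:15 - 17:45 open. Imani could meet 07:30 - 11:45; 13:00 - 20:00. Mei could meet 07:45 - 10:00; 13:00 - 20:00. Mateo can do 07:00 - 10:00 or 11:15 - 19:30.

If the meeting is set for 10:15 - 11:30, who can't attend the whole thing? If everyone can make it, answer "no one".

Keanu, Mateo, Mei

Keanu: not fully free for 10:15-11:30. Imani: free for 10:15-11:30. Mei: not fully free for 10:15-11:30. Mateo: not fully free for 10:15-11:30.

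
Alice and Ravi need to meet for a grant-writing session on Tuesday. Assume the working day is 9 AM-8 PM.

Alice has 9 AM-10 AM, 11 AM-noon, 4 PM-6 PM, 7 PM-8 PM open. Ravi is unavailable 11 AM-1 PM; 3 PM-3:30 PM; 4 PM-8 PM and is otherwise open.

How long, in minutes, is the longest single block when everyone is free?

60

Alice free: 09:00-10:00, 11:00-12:00, 16:00-18:00, 19:00-20:00.
Ravi free: 09:00-11:00, 13:00-15:00, 15:30-16:00 (invert busy blocks within the working day).
Alice ∩ Ravi: 09:00-10:00.
Those are the intersection windows.
The longest is 09:00-10:00 at 60 minutes.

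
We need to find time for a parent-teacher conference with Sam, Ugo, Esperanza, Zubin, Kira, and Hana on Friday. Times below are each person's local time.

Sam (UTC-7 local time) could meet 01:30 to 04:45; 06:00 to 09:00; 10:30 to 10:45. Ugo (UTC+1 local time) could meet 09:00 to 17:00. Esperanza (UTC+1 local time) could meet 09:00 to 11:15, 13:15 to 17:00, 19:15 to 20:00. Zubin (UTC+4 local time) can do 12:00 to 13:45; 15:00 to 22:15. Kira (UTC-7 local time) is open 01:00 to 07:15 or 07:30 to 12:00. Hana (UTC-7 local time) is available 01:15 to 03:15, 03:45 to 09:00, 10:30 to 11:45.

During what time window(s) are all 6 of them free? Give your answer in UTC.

08:30-09:45, 13:00-14:15, 14:30-16:00

Sam in UTC: 08:30-11:45, 13:00-16:00, 17:30-17:45 (add 7h to convert from UTC-7).
Ugo in UTC: 08:00-16:00 (subtract 1h to convert from UTC+1).
Esperanza in UTC: 08:00-10:15, 12:15-16:00, 18:15-19:00 (subtract 1h to convert from UTC+1).
Zubin in UTC: 08:00-09:45, 11:00-18:15 (subtract 4h to convert from UTC+4).
Kira in UTC: 08:00-14:15, 14:30-19:00 (add 7h to convert from UTC-7).
Hana in UTC: 08:15-10:15, 10:45-16:00, 17:30-18:45 (add 7h to convert from UTC-7).
Sam ∩ Ugo: 08:30-11:45, 13:00-16:00.
Sam ∩ Ugo ∩ Esperanza: 08:30-10:15, 13:00-16:00.
Sam ∩ Ugo ∩ Esperanza ∩ Zubin: 08:30-09:45, 13:00-16:00.
Sam ∩ Ugo ∩ Esperanza ∩ Zubin ∩ Kira: 08:30-09:45, 13:00-14:15, 14:30-16:00.
Sam ∩ Ugo ∩ Esperanza ∩ Zubin ∩ Kira ∩ Hana: 08:30-09:45, 13:00-14:15, 14:30-16:00.
So the common availability across everyone is 08:30-09:45, 13:00-14:15, 14:30-16:00.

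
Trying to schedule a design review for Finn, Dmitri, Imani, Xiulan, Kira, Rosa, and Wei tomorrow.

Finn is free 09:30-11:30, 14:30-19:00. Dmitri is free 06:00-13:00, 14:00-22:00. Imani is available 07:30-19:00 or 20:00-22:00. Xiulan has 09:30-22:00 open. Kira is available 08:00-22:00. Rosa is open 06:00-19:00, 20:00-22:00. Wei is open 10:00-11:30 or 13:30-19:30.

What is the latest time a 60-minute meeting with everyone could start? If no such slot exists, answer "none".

Finn ∩ Dmitri: 09:30-11:30, 14:30-19:00.
Finn ∩ Dmitri ∩ Imani: 09:30-11:30, 14:30-19:00.
Finn ∩ Dmitri ∩ Imani ∩ Xiulan: 09:30-11:30, 14:30-19:00.
Finn ∩ Dmitri ∩ Imani ∩ Xiulan ∩ Kira: 09:30-11:30, 14:30-19:00.
Finn ∩ Dmitri ∩ Imani ∩ Xiulan ∩ Kira ∩ Rosa: 09:30-11:30, 14:30-19:00.
Finn ∩ Dmitri ∩ Imani ∩ Xiulan ∩ Kira ∩ Rosa ∩ Wei: 10:00-11:30, 14:30-19:00.
The last common window of at least 60 minutes is 14:30-19:00; a 60-minute meeting can start as late as 18:00 and still end by 19:00.

18:00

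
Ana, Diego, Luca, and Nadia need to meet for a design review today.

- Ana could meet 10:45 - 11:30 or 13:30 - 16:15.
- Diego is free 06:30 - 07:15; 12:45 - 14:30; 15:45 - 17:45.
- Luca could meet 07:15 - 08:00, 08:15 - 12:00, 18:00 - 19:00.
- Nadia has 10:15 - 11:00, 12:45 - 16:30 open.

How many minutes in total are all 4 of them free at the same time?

0

Ana ∩ Diego: 13:30-14:30, 15:45-16:15.
Ana ∩ Diego ∩ Luca: ∅.
Ana ∩ Diego ∩ Luca ∩ Nadia: ∅.
There is no time when everyone is free.
There is no common window, so the total is 0 minutes.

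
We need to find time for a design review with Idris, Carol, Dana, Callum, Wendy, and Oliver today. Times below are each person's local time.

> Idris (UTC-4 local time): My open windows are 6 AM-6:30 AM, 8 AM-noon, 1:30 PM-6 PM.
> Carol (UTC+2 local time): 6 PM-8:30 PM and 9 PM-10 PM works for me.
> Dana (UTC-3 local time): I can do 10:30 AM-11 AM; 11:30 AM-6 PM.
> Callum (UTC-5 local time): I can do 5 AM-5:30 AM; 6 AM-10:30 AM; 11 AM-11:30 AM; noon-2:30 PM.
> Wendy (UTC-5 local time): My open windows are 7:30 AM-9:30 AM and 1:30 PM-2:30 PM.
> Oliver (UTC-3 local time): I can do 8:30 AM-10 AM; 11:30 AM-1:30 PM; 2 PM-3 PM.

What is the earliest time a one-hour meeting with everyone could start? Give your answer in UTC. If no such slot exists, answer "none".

none

Idris in UTC: 10:00-10:30, 12:00-16:00, 17:30-22:00 (add 4h to convert from UTC-4).
Carol in UTC: 16:00-18:30, 19:00-20:00 (subtract 2h to convert from UTC+2).
Dana in UTC: 13:30-14:00, 14:30-21:00 (add 3h to convert from UTC-3).
Callum in UTC: 10:00-10:30, 11:00-15:30, 16:00-16:30, 17:00-19:30 (add 5h to convert from UTC-5).
Wendy in UTC: 12:30-14:30, 18:30-19:30 (add 5h to convert from UTC-5).
Oliver in UTC: 11:30-13:00, 14:30-16:30, 17:00-18:00 (add 3h to convert from UTC-3).
Idris ∩ Carol: 17:30-18:30, 19:00-20:00.
Idris ∩ Carol ∩ Dana: 17:30-18:30, 19:00-20:00.
Idris ∩ Carol ∩ Dana ∩ Callum: 17:30-18:30, 19:00-19:30.
Idris ∩ Carol ∩ Dana ∩ Callum ∩ Wendy: 19:00-19:30.
Idris ∩ Carol ∩ Dana ∩ Callum ∩ Wendy ∩ Oliver: ∅.
There is no time when everyone is free.
No common window is at least 60 minutes long.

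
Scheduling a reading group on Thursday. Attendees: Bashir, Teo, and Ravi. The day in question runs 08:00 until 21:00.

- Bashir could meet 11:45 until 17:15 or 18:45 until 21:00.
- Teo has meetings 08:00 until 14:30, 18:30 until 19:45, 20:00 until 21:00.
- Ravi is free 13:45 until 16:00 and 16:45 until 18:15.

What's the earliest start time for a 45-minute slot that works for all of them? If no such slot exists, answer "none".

Bashir free: 11:45-17:15, 18:45-21:00.
Teo free: 14:30-18:30, 19:45-20:00 (invert busy blocks within the working day).
Ravi free: 13:45-16:00, 16:45-18:15.
Bashir ∩ Teo: 14:30-17:15, 19:45-20:00.
Bashir ∩ Teo ∩ Ravi: 14:30-16:00, 16:45-17:15.
The first common window of at least 45 minutes is 14:30-16:00, so the earliest start is 14:30.

14:30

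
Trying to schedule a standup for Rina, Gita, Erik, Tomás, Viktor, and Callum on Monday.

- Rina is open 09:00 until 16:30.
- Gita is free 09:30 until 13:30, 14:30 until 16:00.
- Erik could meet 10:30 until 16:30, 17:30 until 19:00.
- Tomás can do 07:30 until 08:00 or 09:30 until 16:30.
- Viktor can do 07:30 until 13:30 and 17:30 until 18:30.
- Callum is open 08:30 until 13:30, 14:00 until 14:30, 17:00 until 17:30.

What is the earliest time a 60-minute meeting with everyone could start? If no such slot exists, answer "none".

10:30

Rina ∩ Gita: 09:30-13:30, 14:30-16:00.
Rina ∩ Gita ∩ Erik: 10:30-13:30, 14:30-16:00.
Rina ∩ Gita ∩ Erik ∩ Tomás: 10:30-13:30, 14:30-16:00.
Rina ∩ Gita ∩ Erik ∩ Tomás ∩ Viktor: 10:30-13:30.
Rina ∩ Gita ∩ Erik ∩ Tomás ∩ Viktor ∩ Callum: 10:30-13:30.
Those are the intersection windows.
The first common window of at least 60 minutes is 10:30-13:30, so the earliest start is 10:30.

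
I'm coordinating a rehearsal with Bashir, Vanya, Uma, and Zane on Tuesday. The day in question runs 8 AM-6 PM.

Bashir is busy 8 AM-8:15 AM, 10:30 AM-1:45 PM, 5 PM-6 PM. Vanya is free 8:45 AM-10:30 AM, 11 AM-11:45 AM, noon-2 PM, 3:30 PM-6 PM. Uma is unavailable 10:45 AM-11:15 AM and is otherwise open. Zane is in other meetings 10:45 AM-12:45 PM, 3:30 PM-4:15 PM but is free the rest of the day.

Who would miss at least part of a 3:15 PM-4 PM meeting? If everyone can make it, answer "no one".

Bashir free: 08:15-10:30, 13:45-17:00 (invert busy blocks within the working day).
Vanya free: 08:45-10:30, 11:00-11:45, 12:00-14:00, 15:30-18:00.
Uma free: 08:00-10:45, 11:15-18:00 (invert busy blocks within the working day).
Zane free: 08:00-10:45, 12:45-15:30, 16:15-18:00 (invert busy blocks within the working day).
Bashir: free for 15:15-16:00. Vanya: not fully free for 15:15-16:00. Uma: free for 15:15-16:00. Zane: not fully free for 15:15-16:00.

Vanya, Zane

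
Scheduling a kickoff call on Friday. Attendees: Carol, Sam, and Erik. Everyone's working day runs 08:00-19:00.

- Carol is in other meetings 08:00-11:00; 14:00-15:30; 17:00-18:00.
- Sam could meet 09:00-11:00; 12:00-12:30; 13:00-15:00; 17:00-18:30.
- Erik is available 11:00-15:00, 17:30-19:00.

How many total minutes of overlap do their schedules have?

Carol free: 11:00-14:00, 15:30-17:00, 18:00-19:00 (invert busy blocks within the working day).
Sam free: 09:00-11:00, 12:00-12:30, 13:00-15:00, 17:00-18:30.
Erik free: 11:00-15:00, 17:30-19:00.
Carol ∩ Sam: 12:00-12:30, 13:00-14:00, 18:00-18:30.
Carol ∩ Sam ∩ Erik: 12:00-12:30, 13:00-14:00, 18:00-18:30.
Those are the intersection windows.
Summing the common windows: 30 + 60 + 30 = 120 minutes.

120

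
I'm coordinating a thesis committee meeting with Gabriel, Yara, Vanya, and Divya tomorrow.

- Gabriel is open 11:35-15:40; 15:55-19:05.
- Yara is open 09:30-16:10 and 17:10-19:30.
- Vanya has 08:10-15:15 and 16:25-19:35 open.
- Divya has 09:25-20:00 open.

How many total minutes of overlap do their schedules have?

335

Gabriel ∩ Yara: 11:35-15:40, 15:55-16:10, 17:10-19:05.
Gabriel ∩ Yara ∩ Vanya: 11:35-15:15, 17:10-19:05.
Gabriel ∩ Yara ∩ Vanya ∩ Divya: 11:35-15:15, 17:10-19:05.
Summing the common windows: 220 + 115 = 335 minutes.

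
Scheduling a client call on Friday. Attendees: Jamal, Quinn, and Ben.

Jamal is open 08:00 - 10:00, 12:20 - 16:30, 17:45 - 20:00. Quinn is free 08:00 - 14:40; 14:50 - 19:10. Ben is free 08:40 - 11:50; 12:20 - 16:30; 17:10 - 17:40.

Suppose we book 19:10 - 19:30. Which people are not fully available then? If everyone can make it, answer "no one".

Ben, Quinn

Jamal: free for 19:10-19:30. Quinn: not fully free for 19:10-19:30. Ben: not fully free for 19:10-19:30.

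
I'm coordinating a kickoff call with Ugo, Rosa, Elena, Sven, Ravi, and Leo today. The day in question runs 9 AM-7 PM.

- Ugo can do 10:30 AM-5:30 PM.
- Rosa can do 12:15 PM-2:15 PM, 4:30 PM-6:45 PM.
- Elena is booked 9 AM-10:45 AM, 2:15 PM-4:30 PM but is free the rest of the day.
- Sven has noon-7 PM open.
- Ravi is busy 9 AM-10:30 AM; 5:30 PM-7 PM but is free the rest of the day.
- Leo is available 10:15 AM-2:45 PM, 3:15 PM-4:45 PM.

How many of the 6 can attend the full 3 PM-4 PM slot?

Ugo free: 10:30-17:30.
Rosa free: 12:15-14:15, 16:30-18:45.
Elena free: 10:45-14:15, 16:30-19:00 (invert busy blocks within the working day).
Sven free: 12:00-19:00.
Ravi free: 10:30-17:30 (invert busy blocks within the working day).
Leo free: 10:15-14:45, 15:15-16:45.
Ugo, Sven, and Ravi can make the full 15:00-16:00 slot — that's 3.

3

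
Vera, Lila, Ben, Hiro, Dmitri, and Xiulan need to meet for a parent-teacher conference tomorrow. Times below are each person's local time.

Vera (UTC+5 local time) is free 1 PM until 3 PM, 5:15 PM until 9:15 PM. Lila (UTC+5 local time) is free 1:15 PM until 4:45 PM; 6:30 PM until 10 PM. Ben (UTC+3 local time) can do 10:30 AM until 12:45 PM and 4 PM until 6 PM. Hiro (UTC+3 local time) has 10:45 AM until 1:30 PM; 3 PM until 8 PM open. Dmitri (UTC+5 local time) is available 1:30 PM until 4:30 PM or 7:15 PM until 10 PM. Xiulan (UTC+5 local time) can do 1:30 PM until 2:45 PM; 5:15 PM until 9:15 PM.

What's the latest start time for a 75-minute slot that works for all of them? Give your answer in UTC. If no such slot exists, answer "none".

Vera in UTC: 08:00-10:00, 12:15-16:15 (subtract 5h to convert from UTC+5).
Lila in UTC: 08:15-11:45, 13:30-17:00 (subtract 5h to convert from UTC+5).
Ben in UTC: 07:30-09:45, 13:00-15:00 (subtract 3h to convert from UTC+3).
Hiro in UTC: 07:45-10:30, 12:00-17:00 (subtract 3h to convert from UTC+3).
Dmitri in UTC: 08:30-11:30, 14:15-17:00 (subtract 5h to convert from UTC+5).
Xiulan in UTC: 08:30-09:45, 12:15-16:15 (subtract 5h to convert from UTC+5).
Vera ∩ Lila: 08:15-10:00, 13:30-16:15.
Vera ∩ Lila ∩ Ben: 08:15-09:45, 13:30-15:00.
Vera ∩ Lila ∩ Ben ∩ Hiro: 08:15-09:45, 13:30-15:00.
Vera ∩ Lila ∩ Ben ∩ Hiro ∩ Dmitri: 08:30-09:45, 14:15-15:00.
Vera ∩ Lila ∩ Ben ∩ Hiro ∩ Dmitri ∩ Xiulan: 08:30-09:45, 14:15-15:00.
The last common window of at least 75 minutes is 08:30-09:45; a 75-minute meeting can start as late as 08:30 and still end by 09:45.

08:30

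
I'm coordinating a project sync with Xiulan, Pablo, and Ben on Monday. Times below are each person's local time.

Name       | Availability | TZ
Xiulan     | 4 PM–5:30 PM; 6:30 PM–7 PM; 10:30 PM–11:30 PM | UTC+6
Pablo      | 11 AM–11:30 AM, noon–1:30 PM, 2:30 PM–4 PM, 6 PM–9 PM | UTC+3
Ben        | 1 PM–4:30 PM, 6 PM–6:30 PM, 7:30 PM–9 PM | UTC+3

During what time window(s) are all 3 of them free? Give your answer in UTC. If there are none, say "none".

Xiulan in UTC: 10:00-11:30, 12:30-13:00, 16:30-17:30 (subtract 6h to convert from UTC+6).
Pablo in UTC: 08:00-08:30, 09:00-10:30, 11:30-13:00, 15:00-18:00 (subtract 3h to convert from UTC+3).
Ben in UTC: 10:00-13:30, 15:00-15:30, 16:30-18:00 (subtract 3h to convert from UTC+3).
Xiulan ∩ Pablo: 10:00-10:30, 12:30-13:00, 16:30-17:30.
Xiulan ∩ Pablo ∩ Ben: 10:00-10:30, 12:30-13:00, 16:30-17:30.

10:00-10:30, 12:30-13:00, 16:30-17:30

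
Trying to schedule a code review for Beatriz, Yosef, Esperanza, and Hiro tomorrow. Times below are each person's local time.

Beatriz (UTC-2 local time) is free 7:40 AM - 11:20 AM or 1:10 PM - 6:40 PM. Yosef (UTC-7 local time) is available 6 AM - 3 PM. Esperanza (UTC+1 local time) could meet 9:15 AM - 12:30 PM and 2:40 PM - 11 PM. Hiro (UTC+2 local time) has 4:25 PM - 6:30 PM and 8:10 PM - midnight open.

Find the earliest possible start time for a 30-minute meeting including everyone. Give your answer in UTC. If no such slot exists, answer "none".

15:10

Beatriz in UTC: 09:40-13:20, 15:10-20:40 (add 2h to convert from UTC-2).
Yosef in UTC: 13:00-22:00 (add 7h to convert from UTC-7).
Esperanza in UTC: 08:15-11:30, 13:40-22:00 (subtract 1h to convert from UTC+1).
Hiro in UTC: 14:25-16:30, 18:10-22:00 (subtract 2h to convert from UTC+2).
Beatriz ∩ Yosef: 13:00-13:20, 15:10-20:40.
Beatriz ∩ Yosef ∩ Esperanza: 15:10-20:40.
Beatriz ∩ Yosef ∩ Esperanza ∩ Hiro: 15:10-16:30, 18:10-20:40.
The first common window of at least 30 minutes is 15:10-16:30, so the earliest start is 15:10.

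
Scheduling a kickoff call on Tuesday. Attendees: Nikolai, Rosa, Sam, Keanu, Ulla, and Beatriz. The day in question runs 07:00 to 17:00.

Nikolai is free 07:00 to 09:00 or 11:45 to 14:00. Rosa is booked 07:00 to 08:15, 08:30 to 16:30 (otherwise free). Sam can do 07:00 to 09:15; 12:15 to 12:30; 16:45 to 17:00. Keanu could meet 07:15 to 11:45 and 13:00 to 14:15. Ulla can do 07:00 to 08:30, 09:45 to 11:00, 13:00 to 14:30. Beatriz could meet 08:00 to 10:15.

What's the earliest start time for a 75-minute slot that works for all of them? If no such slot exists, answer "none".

none

Nikolai free: 07:00-09:00, 11:45-14:00.
Rosa free: 08:15-08:30, 16:30-17:00 (invert busy blocks within the working day).
Sam free: 07:00-09:15, 12:15-12:30, 16:45-17:00.
Keanu free: 07:15-11:45, 13:00-14:15.
Ulla free: 07:00-08:30, 09:45-11:00, 13:00-14:30.
Beatriz free: 08:00-10:15.
Nikolai ∩ Rosa: 08:15-08:30.
Nikolai ∩ Rosa ∩ Sam: 08:15-08:30.
Nikolai ∩ Rosa ∩ Sam ∩ Keanu: 08:15-08:30.
Nikolai ∩ Rosa ∩ Sam ∩ Keanu ∩ Ulla: 08:15-08:30.
Nikolai ∩ Rosa ∩ Sam ∩ Keanu ∩ Ulla ∩ Beatriz: 08:15-08:30.
No common window is at least 75 minutes long.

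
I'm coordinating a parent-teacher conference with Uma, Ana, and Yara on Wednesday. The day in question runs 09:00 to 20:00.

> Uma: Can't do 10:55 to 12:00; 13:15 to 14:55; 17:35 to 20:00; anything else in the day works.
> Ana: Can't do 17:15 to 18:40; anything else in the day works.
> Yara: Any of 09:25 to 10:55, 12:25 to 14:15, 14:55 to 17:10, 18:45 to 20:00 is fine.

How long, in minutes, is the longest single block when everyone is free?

135

Uma free: 09:00-10:55, 12:00-13:15, 14:55-17:35 (invert busy blocks within the working day).
Ana free: 09:00-17:15, 18:40-20:00 (invert busy blocks within the working day).
Yara free: 09:25-10:55, 12:25-14:15, 14:55-17:10, 18:45-20:00.
Uma ∩ Ana: 09:00-10:55, 12:00-13:15, 14:55-17:15.
Uma ∩ Ana ∩ Yara: 09:25-10:55, 12:25-13:15, 14:55-17:10.
The longest is 14:55-17:10 at 135 minutes.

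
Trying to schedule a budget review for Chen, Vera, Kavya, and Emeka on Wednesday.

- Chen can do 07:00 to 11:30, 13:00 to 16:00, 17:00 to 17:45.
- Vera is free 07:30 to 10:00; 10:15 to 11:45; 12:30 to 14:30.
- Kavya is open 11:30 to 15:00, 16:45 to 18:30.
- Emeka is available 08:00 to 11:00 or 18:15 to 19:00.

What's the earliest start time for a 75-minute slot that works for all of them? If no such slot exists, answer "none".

Chen ∩ Vera: 07:30-10:00, 10:15-11:30, 13:00-14:30.
Chen ∩ Vera ∩ Kavya: 13:00-14:30.
Chen ∩ Vera ∩ Kavya ∩ Emeka: ∅.
There is no time when everyone is free.
No common window is at least 75 minutes long.

none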